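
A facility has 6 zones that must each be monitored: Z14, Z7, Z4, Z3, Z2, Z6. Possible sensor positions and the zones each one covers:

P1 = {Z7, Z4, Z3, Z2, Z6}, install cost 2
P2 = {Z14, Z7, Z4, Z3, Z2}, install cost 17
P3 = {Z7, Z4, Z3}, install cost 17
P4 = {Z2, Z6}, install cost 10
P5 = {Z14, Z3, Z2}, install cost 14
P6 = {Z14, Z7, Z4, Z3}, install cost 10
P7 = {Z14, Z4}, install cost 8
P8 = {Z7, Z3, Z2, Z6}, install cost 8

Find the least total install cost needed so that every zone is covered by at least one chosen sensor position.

P1, P7 cover every zone at install cost 2 + 8 = 10.
Any cover uses at least 2 sensor positions; among all covering selections none totals below 10.

10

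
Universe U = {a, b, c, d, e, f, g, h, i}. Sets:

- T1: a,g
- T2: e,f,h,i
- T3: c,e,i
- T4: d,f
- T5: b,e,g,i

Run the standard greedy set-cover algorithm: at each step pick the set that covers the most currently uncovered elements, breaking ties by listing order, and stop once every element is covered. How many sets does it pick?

Pick 1: T2 covers 4 new elements (e, f, h, i).
Pick 2: T1 covers 2 new elements (a, g).
Pick 3: T3 covers 1 new elements (c).
Pick 4: T4 covers 1 new elements (d).
Pick 5: T5 covers 1 new elements (b).
Greedy uses 5 sets.

5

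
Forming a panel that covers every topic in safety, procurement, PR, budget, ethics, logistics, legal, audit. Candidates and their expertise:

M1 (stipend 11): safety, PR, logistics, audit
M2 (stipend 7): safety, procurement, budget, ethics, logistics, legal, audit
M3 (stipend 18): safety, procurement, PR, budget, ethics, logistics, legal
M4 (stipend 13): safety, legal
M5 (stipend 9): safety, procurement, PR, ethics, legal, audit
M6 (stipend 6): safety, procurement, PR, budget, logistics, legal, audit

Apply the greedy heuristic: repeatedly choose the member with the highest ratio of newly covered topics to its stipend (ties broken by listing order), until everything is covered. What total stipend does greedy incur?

Pick 1: M6 adds 7 new (safety, procurement, PR, budget, logistics, legal, audit) at stipend 6 (ratio 7/6).
Pick 2: M2 adds 1 new (ethics) at stipend 7 (ratio 1/7).
Greedy total stipend: 6 + 7 = 13.

13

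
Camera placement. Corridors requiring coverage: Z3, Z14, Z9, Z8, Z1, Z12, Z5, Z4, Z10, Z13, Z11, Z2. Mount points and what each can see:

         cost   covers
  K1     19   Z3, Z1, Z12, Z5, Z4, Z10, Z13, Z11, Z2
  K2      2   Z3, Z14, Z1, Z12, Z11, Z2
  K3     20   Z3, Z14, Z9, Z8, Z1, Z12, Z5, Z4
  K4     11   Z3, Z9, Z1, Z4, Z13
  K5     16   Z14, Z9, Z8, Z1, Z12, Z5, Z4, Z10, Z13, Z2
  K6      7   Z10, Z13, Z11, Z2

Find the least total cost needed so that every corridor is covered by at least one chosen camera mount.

18

K2, K5 cover every corridor at cost 2 + 16 = 18.
Any cover uses at least 2 camera mounts; among all covering selections none totals below 18.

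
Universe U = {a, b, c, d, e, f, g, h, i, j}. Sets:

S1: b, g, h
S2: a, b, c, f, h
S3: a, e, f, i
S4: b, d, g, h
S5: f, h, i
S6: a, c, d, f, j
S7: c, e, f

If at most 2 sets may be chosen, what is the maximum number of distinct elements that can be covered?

Choosing S1, S6 covers {a, b, c, d, f, g, h, j} — 8 elements.
No choice of 2 sets does better; here e, i are left uncovered.

8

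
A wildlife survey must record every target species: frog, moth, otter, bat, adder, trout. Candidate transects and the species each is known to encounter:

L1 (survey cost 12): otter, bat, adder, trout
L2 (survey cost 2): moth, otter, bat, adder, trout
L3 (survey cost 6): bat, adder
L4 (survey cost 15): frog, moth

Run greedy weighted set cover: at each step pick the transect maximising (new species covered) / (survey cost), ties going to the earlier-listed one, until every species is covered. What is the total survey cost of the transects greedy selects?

17

Pick 1: L2 adds 5 new (moth, otter, bat, adder, trout) at survey cost 2 (ratio 5/2).
Pick 2: L4 adds 1 new (frog) at survey cost 15 (ratio 1/15).
Greedy total survey cost: 2 + 15 = 17.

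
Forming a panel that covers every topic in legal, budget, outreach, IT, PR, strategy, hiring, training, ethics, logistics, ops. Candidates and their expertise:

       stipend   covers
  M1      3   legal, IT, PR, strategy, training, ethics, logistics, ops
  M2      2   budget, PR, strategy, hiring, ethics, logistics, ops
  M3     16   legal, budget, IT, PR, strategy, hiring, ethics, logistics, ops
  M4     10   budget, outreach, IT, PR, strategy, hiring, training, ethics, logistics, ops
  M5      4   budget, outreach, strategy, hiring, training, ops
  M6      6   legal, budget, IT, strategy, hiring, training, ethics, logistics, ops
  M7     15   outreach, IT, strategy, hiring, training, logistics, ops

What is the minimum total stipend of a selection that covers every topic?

7

M1, M5 cover every topic at stipend 3 + 4 = 7.
Any cover uses at least 2 members; among all covering selections none totals below 7.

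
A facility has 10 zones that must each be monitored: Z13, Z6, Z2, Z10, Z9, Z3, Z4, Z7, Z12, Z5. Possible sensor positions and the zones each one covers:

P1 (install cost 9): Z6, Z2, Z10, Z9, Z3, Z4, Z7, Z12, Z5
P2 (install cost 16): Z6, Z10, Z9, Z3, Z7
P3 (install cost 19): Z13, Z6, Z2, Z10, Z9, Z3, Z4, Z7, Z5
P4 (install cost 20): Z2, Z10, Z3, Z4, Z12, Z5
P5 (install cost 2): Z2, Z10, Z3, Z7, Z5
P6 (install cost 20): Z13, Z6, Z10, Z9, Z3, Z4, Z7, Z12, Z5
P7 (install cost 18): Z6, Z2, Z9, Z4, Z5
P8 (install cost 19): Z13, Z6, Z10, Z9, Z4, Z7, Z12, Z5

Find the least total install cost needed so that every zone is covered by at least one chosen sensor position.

P5, P8 cover every zone at install cost 2 + 19 = 21.
Any cover uses at least 2 sensor positions; among all covering selections none totals below 21.

21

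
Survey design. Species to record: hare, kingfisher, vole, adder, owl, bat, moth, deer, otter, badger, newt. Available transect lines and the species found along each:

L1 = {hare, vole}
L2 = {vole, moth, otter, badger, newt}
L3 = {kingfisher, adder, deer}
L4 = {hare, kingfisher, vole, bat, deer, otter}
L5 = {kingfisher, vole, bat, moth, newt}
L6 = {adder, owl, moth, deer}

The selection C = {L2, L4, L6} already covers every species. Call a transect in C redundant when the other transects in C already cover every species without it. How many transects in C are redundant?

0

Drop L2: badger, newt uncovered — not redundant.
Drop L4: hare, kingfisher, bat uncovered — not redundant.
Drop L6: adder, owl uncovered — not redundant.
None of the transects in C is redundant.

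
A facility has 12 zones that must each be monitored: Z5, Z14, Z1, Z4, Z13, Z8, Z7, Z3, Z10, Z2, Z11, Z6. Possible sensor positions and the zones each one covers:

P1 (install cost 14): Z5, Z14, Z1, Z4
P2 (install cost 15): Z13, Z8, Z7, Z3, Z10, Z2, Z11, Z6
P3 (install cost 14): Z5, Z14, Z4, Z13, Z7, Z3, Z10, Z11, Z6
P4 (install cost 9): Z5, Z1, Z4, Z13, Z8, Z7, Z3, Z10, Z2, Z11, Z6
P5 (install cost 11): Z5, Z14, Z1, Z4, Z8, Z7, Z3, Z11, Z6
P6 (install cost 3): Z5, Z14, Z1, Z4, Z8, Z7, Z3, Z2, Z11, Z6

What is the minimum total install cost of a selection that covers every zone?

12

P4, P6 cover every zone at install cost 9 + 3 = 12.
Any cover uses at least 2 sensor positions; among all covering selections none totals below 12.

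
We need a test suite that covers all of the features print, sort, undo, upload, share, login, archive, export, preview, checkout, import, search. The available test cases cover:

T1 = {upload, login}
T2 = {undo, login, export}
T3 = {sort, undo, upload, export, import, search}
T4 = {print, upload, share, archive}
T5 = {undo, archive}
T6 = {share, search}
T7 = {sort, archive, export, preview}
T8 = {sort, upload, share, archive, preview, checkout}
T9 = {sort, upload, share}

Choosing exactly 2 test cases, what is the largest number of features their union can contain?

10

Choosing T3, T8 covers {sort, undo, upload, share, archive, export, preview, checkout, import, search} — 10 features.
No choice of 2 test cases does better; here print, login are left uncovered.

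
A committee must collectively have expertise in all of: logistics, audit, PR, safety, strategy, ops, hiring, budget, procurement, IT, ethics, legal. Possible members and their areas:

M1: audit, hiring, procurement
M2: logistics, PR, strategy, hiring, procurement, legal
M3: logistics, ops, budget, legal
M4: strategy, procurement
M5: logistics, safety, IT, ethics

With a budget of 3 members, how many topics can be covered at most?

11

Choosing M2, M3, M5 covers {logistics, PR, safety, strategy, ops, hiring, budget, procurement, IT, ethics, legal} — 11 topics.
No choice of 3 members does better; here audit is left uncovered.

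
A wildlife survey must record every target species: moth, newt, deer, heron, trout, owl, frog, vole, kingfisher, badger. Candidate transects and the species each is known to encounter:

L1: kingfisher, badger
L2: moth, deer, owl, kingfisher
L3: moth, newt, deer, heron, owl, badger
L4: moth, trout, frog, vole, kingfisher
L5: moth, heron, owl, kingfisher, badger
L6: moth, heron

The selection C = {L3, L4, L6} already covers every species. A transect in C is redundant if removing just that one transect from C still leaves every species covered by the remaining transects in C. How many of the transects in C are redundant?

Drop L3: newt, deer, owl, badger uncovered — not redundant.
Drop L4: trout, frog, vole, kingfisher uncovered — not redundant.
Drop L6: the rest still cover every species — redundant.
1 redundant: L6.

1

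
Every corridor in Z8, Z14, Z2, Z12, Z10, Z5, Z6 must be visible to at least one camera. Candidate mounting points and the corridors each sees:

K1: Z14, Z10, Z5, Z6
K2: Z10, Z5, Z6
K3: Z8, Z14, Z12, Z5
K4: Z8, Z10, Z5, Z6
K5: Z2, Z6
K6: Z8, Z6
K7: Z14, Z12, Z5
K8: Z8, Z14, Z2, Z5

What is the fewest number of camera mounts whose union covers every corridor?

K1, K3, K5 together cover {Z8, Z14, Z2, Z12, Z10, Z5, Z6} — every corridor.
No 2 of the 8 camera mounts cover everything (all 28 pairs fall short), so 3 is minimum.

3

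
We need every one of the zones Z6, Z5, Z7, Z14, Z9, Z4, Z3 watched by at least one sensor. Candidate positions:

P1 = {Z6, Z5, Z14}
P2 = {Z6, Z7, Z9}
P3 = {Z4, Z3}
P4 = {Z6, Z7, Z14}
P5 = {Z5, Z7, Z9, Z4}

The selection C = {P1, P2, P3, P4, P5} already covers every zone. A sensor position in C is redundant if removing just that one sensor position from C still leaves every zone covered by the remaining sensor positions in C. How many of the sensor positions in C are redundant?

Drop P1: the rest still cover every zone — redundant.
Drop P2: the rest still cover every zone — redundant.
Drop P3: Z3 uncovered — not redundant.
Drop P4: the rest still cover every zone — redundant.
Drop P5: the rest still cover every zone — redundant.
4 redundant: P1, P2, P4, P5.

4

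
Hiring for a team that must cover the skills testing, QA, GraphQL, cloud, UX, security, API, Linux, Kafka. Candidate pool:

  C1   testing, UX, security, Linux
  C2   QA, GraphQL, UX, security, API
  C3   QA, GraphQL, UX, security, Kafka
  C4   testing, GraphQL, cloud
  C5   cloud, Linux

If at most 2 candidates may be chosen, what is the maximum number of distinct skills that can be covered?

Choosing C1, C2 covers {testing, QA, GraphQL, UX, security, API, Linux} — 7 skills.
No choice of 2 candidates does better; here cloud, Kafka are left uncovered.

7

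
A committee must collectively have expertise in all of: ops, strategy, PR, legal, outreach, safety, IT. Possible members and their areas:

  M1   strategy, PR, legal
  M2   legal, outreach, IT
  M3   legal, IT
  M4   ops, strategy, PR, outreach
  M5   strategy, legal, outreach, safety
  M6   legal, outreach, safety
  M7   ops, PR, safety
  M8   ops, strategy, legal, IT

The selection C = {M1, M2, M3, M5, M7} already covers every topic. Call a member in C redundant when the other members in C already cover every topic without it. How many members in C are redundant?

Drop M1: the rest still cover every topic — redundant.
Drop M2: the rest still cover every topic — redundant.
Drop M3: the rest still cover every topic — redundant.
Drop M5: the rest still cover every topic — redundant.
Drop M7: ops uncovered — not redundant.
4 redundant: M1, M2, M3, M5.

4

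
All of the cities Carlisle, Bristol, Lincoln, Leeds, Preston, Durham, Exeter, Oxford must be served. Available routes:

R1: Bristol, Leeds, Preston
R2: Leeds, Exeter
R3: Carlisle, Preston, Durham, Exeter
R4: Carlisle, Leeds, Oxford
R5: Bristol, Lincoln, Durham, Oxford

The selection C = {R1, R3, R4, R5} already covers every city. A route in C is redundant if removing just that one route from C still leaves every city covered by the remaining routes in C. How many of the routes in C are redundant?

Drop R1: the rest still cover every city — redundant.
Drop R3: Exeter uncovered — not redundant.
Drop R4: the rest still cover every city — redundant.
Drop R5: Lincoln uncovered — not redundant.
2 redundant: R1, R4.

2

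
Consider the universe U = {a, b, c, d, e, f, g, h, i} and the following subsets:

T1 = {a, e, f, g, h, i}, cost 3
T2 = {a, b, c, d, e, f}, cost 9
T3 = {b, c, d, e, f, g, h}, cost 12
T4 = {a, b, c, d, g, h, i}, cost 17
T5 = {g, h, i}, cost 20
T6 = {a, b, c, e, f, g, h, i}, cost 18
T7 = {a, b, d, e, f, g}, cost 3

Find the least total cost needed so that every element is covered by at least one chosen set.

T1, T2 cover every element at cost 3 + 9 = 12.
Any cover uses at least 2 sets; among all covering selections none totals below 12.
Greedy by coverage-per-cost would pick T1, T7, T2 for 15 — worse than the optimum 12.

12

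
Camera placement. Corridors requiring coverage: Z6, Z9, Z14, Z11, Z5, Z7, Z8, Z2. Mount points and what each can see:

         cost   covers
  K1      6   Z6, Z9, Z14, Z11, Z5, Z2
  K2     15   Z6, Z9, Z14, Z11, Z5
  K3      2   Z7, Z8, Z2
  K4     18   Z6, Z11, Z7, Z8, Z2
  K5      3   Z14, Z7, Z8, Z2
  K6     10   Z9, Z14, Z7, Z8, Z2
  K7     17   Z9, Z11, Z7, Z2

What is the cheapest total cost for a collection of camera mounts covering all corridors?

8

K1, K3 cover every corridor at cost 6 + 2 = 8.
Any cover uses at least 2 camera mounts; among all covering selections none totals below 8.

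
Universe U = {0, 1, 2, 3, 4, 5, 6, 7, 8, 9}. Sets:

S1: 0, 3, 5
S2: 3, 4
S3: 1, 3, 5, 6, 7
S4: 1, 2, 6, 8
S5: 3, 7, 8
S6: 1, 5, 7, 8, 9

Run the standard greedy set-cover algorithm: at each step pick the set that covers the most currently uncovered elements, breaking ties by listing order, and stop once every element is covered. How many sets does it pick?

5

Pick 1: S3 covers 5 new elements (1, 3, 5, 6, 7).
Pick 2: S4 covers 2 new elements (2, 8).
Pick 3: S1 covers 1 new elements (0).
Pick 4: S2 covers 1 new elements (4).
Pick 5: S6 covers 1 new elements (9).
Greedy uses 5 sets. (The true minimum is 4.)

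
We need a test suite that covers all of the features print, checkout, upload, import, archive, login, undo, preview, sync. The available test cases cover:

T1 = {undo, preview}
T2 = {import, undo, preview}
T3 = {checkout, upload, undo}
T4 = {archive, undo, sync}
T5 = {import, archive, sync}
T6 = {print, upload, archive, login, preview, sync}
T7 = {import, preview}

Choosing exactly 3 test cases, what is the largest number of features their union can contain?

9

Choosing T2, T3, T6 covers {print, checkout, upload, import, archive, login, undo, preview, sync} — 9 features.
That is all 9 features.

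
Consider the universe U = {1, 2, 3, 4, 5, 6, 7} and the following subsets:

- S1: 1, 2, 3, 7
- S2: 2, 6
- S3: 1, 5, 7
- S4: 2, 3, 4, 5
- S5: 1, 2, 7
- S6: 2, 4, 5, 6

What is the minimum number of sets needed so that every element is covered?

S1, S6 together cover {1, 2, 3, 4, 5, 6, 7} — every element.
No single set contains all 7 elements, so 2 is optimal.

2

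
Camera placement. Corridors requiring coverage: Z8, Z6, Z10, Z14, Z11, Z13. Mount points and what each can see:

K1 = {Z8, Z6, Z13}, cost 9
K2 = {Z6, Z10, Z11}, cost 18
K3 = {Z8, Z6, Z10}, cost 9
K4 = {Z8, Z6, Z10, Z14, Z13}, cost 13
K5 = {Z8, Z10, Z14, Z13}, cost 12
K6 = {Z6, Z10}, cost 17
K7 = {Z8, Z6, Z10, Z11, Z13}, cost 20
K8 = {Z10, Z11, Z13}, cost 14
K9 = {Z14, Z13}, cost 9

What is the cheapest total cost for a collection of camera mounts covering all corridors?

K4, K8 cover every corridor at cost 13 + 14 = 27.
Any cover uses at least 2 camera mounts; among all covering selections none totals below 27.

27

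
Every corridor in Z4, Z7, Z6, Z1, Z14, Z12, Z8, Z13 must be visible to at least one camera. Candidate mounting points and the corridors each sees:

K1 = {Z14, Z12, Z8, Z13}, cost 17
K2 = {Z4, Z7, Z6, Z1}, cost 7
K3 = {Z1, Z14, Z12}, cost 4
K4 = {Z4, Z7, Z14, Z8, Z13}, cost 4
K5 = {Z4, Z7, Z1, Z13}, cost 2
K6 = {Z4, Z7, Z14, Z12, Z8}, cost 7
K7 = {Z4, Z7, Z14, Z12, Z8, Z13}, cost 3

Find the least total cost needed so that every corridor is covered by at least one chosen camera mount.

10

K2, K7 cover every corridor at cost 7 + 3 = 10.
Any cover uses at least 2 camera mounts; among all covering selections none totals below 10.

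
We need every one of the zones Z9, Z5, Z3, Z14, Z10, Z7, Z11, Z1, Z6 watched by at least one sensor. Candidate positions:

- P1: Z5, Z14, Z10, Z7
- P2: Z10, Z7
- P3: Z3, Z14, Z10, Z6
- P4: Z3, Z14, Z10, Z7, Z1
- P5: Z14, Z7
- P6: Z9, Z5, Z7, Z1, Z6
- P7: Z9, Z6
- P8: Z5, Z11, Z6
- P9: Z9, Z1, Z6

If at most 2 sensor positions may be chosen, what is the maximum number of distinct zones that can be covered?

8

Choosing P3, P6 covers {Z9, Z5, Z3, Z14, Z10, Z7, Z1, Z6} — 8 zones.
No choice of 2 sensor positions does better; here Z11 is left uncovered.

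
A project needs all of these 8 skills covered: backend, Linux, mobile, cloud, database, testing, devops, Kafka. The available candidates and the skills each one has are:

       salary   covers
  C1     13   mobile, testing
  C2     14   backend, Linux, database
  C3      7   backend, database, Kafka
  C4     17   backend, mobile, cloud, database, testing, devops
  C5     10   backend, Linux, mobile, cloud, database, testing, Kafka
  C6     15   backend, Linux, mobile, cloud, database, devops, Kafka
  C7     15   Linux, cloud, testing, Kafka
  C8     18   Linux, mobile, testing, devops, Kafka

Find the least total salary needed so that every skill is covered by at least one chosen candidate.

C5, C6 cover every skill at salary 10 + 15 = 25.
Any cover uses at least 2 candidates; among all covering selections none totals below 25.

25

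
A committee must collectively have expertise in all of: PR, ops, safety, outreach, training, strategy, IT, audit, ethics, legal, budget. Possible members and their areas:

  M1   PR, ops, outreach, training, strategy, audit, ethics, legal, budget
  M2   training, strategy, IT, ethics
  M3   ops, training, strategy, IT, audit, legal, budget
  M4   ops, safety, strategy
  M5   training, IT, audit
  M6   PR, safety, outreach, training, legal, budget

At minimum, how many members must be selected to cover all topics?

M1, M2, M4 together cover {PR, ops, safety, outreach, training, strategy, IT, audit, ethics, legal, budget} — every topic.
No 2 of the 6 members cover everything (all 15 pairs fall short), so 3 is minimum.

3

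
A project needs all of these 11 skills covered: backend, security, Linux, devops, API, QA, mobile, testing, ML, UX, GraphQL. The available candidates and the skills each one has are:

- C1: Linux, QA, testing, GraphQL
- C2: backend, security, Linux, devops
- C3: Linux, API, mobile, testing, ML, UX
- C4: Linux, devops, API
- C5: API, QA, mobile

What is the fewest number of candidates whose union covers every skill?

3

C1, C2, C3 together cover {backend, security, Linux, devops, API, QA, mobile, testing, ML, UX, GraphQL} — every skill.
No 2 of the 5 candidates cover everything (all 10 pairs fall short), so 3 is minimum.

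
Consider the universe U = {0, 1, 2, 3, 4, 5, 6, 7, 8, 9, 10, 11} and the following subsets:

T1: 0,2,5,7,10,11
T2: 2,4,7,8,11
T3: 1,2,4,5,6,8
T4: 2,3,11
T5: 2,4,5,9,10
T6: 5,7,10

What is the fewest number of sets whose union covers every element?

T1, T3, T4, T5 together cover {0, 1, 2, 3, 4, 5, 6, 7, 8, 9, 10, 11} — every element.
No 3 of the 6 sets cover everything (all 20 triples fall short), so 4 is minimum.

4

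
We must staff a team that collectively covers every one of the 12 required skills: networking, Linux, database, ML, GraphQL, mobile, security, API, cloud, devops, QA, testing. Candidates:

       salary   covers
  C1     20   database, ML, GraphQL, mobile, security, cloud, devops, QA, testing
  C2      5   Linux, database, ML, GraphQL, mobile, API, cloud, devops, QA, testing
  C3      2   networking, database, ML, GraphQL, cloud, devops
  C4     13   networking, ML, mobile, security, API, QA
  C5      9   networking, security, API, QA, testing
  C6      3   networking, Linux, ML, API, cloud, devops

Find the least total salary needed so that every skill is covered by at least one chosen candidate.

14

C2, C5 cover every skill at salary 5 + 9 = 14.
Any cover uses at least 2 candidates; among all covering selections none totals below 14.
Greedy by coverage-per-salary would pick C3, C2, C5 for 16 — worse than the optimum 14.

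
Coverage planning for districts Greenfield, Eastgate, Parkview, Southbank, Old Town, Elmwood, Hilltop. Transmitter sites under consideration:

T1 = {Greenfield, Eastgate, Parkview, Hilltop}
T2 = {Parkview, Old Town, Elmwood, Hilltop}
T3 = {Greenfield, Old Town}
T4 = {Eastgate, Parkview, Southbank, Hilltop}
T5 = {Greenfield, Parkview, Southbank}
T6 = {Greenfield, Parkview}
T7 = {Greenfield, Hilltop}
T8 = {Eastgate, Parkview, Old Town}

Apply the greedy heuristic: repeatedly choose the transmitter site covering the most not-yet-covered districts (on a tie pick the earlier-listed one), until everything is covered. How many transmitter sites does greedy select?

Pick 1: T1 covers 4 new districts (Greenfield, Eastgate, Parkview, Hilltop).
Pick 2: T2 covers 2 new districts (Old Town, Elmwood).
Pick 3: T4 covers 1 new districts (Southbank).
Greedy uses 3 transmitter sites.

3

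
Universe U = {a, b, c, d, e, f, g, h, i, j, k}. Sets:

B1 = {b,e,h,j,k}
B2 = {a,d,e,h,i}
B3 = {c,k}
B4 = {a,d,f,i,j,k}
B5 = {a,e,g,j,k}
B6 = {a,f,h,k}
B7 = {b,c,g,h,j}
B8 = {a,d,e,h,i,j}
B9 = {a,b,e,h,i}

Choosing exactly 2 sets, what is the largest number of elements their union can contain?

10

Choosing B4, B7 covers {a, b, c, d, f, g, h, i, j, k} — 10 elements.
No choice of 2 sets does better; here e is left uncovered.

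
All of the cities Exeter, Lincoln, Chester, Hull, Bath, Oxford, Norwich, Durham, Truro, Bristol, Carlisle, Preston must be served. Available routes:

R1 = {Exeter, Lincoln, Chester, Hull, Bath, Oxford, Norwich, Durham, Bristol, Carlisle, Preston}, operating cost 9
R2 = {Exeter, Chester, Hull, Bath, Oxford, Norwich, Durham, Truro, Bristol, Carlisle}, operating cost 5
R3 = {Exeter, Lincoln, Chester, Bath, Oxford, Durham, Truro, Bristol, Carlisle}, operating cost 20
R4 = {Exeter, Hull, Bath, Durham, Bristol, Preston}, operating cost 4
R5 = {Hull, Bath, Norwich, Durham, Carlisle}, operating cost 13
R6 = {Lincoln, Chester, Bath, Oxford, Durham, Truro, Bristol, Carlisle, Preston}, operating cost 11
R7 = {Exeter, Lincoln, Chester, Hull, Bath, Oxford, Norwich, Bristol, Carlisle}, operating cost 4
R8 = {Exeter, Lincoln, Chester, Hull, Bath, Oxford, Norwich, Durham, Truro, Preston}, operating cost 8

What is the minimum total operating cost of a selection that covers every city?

12

R7, R8 cover every city at operating cost 4 + 8 = 12.
Any cover uses at least 2 routes; among all covering selections none totals below 12.
Greedy by coverage-per-operating cost would pick R7, R4, R2 for 13 — worse than the optimum 12.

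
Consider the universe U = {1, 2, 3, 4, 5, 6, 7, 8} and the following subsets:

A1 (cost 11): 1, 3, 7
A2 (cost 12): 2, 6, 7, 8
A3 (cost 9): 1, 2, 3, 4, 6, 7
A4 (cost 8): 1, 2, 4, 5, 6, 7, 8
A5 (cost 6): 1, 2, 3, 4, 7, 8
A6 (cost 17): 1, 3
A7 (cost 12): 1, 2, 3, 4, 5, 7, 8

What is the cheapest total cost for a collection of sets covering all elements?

A4, A5 cover every element at cost 8 + 6 = 14.
Any cover uses at least 2 sets; among all covering selections none totals below 14.

14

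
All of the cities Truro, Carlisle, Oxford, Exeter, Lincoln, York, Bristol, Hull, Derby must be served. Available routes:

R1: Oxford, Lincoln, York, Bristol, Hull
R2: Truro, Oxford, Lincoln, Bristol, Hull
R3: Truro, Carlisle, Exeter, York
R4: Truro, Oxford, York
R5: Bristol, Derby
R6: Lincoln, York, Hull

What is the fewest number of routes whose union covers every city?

R1, R3, R5 together cover {Truro, Carlisle, Oxford, Exeter, Lincoln, York, Bristol, Hull, Derby} — every city.
No 2 of the 6 routes cover everything (all 15 pairs fall short), so 3 is minimum.

3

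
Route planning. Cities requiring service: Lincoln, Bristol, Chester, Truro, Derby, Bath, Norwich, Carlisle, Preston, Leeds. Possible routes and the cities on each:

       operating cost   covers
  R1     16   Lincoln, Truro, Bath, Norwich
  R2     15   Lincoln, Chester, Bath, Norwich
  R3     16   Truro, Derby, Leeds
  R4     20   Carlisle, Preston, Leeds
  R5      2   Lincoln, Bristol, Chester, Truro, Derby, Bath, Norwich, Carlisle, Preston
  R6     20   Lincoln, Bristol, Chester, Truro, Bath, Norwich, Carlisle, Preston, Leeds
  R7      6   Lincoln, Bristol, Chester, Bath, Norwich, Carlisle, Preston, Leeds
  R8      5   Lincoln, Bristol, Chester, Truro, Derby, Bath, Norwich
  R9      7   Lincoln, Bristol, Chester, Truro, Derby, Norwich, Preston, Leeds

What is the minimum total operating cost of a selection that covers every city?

8

R5, R7 cover every city at operating cost 2 + 6 = 8.
Any cover uses at least 2 routes; among all covering selections none totals below 8.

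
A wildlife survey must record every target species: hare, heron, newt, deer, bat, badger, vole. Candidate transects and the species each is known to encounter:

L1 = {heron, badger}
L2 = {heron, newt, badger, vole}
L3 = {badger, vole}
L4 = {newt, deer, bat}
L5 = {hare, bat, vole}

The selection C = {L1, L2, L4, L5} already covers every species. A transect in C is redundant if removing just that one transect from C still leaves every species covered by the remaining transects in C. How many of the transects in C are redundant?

Drop L1: the rest still cover every species — redundant.
Drop L2: the rest still cover every species — redundant.
Drop L4: deer uncovered — not redundant.
Drop L5: hare uncovered — not redundant.
2 redundant: L1, L2.

2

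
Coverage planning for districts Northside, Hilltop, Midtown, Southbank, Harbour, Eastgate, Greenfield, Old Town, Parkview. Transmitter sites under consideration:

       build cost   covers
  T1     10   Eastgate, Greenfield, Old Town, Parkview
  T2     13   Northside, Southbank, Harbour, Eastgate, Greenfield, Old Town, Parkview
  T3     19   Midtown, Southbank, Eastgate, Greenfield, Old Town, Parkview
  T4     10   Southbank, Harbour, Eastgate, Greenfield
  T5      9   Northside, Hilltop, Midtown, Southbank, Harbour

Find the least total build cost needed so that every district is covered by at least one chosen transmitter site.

19

T1, T5 cover every district at build cost 10 + 9 = 19.
Any cover uses at least 2 transmitter sites; among all covering selections none totals below 19.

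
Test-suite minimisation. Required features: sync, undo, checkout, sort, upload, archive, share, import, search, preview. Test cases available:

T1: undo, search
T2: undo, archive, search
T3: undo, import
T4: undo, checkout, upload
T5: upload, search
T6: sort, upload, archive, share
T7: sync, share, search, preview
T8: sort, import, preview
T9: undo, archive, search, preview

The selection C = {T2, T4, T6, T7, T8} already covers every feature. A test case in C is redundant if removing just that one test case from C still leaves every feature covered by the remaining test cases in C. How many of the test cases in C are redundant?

Drop T2: the rest still cover every feature — redundant.
Drop T4: checkout uncovered — not redundant.
Drop T6: the rest still cover every feature — redundant.
Drop T7: sync uncovered — not redundant.
Drop T8: import uncovered — not redundant.
2 redundant: T2, T6.

2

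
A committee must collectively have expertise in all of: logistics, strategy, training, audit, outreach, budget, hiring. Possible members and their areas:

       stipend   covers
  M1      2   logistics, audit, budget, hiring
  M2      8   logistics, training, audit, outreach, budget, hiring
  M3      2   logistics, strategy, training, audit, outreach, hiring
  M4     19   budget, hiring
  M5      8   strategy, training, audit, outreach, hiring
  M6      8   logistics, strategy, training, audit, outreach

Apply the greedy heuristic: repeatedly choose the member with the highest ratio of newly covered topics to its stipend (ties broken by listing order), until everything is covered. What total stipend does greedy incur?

Pick 1: M3 adds 6 new (logistics, strategy, training, audit, outreach, hiring) at stipend 2 (ratio 6/2).
Pick 2: M1 adds 1 new (budget) at stipend 2 (ratio 1/2).
Greedy total stipend: 2 + 2 = 4.

4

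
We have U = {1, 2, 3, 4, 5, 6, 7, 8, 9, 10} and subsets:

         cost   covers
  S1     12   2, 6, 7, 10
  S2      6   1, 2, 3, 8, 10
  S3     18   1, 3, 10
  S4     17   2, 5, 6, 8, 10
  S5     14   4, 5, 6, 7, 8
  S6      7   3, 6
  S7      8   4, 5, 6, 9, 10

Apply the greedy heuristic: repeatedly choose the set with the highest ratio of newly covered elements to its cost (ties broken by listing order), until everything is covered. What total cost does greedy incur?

26

Pick 1: S2 adds 5 new (1, 2, 3, 8, 10) at cost 6 (ratio 5/6).
Pick 2: S7 adds 4 new (4, 5, 6, 9) at cost 8 (ratio 4/8).
Pick 3: S1 adds 1 new (7) at cost 12 (ratio 1/12).
Greedy total cost: 6 + 8 + 12 = 26.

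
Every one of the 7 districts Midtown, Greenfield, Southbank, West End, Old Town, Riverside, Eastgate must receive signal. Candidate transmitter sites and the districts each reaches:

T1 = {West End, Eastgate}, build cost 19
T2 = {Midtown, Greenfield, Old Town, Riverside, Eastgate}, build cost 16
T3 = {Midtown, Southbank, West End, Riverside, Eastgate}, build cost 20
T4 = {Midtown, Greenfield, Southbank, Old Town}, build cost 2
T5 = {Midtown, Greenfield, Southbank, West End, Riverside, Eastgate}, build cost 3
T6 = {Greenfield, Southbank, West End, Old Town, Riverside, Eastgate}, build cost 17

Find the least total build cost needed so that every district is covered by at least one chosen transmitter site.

5

T4, T5 cover every district at build cost 2 + 3 = 5.
Any cover uses at least 2 transmitter sites; among all covering selections none totals below 5.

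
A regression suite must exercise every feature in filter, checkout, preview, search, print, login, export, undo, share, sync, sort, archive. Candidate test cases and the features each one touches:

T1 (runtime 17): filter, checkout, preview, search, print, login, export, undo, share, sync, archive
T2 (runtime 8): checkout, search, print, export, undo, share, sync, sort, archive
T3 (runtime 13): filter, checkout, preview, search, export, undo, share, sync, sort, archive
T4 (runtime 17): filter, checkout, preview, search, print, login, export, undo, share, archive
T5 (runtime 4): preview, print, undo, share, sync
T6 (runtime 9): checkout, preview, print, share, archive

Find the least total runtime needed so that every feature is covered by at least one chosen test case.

25

T1, T2 cover every feature at runtime 17 + 8 = 25.
Any cover uses at least 2 test cases; among all covering selections none totals below 25.
Greedy by coverage-per-runtime would pick T5, T2, T1 for 29 — worse than the optimum 25.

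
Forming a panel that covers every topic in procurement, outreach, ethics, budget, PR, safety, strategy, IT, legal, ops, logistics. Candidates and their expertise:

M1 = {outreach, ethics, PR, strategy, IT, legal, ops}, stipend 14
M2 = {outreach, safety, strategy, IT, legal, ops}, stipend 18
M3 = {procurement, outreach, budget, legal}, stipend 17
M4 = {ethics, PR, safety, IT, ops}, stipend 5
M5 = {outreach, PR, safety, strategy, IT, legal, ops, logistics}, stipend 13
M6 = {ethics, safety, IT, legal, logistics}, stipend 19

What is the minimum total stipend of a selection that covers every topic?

35

M3, M4, M5 cover every topic at stipend 17 + 5 + 13 = 35.
Any cover uses at least 3 members; among all covering selections none totals below 35.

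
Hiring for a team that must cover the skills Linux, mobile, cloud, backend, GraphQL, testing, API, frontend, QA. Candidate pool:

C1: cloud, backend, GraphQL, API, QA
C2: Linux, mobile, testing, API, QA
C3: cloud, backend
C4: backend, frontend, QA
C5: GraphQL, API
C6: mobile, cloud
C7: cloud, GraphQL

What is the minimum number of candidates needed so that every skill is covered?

3

C1, C2, C4 together cover {Linux, mobile, cloud, backend, GraphQL, testing, API, frontend, QA} — every skill.
No 2 of the 7 candidates cover everything (all 21 pairs fall short), so 3 is minimum.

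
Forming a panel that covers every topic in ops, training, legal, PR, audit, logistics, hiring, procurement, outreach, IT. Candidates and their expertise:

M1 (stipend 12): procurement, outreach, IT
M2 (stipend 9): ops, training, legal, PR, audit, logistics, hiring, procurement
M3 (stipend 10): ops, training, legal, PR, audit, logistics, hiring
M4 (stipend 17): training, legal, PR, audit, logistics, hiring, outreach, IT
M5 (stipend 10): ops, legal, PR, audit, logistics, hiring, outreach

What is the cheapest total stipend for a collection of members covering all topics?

21

M1, M2 cover every topic at stipend 12 + 9 = 21.
Any cover uses at least 2 members; among all covering selections none totals below 21.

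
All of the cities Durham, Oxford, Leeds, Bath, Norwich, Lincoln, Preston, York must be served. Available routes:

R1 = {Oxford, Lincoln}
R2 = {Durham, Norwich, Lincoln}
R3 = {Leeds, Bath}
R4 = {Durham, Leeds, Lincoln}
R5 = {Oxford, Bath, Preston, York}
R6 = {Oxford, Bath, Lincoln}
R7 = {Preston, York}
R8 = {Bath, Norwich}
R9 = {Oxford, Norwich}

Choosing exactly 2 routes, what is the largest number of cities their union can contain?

7

Choosing R2, R5 covers {Durham, Oxford, Bath, Norwich, Lincoln, Preston, York} — 7 cities.
No choice of 2 routes does better; here Leeds is left uncovered.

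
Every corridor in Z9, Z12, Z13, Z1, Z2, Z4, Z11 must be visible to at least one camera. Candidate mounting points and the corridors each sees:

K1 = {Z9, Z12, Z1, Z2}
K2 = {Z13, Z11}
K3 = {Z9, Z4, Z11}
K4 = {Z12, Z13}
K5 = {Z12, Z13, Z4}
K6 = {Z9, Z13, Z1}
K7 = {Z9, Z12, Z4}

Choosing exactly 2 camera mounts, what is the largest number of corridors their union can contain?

6

Choosing K1, K2 covers {Z9, Z12, Z13, Z1, Z2, Z11} — 6 corridors.
No choice of 2 camera mounts does better; here Z4 is left uncovered.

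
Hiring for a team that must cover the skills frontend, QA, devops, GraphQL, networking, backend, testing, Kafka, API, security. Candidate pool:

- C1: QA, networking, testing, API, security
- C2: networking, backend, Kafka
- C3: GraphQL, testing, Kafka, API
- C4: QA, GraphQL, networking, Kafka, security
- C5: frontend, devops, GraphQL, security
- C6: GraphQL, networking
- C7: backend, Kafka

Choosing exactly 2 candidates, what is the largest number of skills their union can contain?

Choosing C1, C5 covers {frontend, QA, devops, GraphQL, networking, testing, API, security} — 8 skills.
No choice of 2 candidates does better; here backend, Kafka are left uncovered.

8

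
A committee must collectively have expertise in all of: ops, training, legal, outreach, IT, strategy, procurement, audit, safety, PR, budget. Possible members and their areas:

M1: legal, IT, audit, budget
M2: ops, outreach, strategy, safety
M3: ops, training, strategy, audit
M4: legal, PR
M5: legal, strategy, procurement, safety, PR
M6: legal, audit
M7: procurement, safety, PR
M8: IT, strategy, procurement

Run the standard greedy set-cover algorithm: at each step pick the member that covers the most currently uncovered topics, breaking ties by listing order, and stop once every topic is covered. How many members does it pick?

4

Pick 1: M5 covers 5 new topics (legal, strategy, procurement, safety, PR).
Pick 2: M1 covers 3 new topics (IT, audit, budget).
Pick 3: M2 covers 2 new topics (ops, outreach).
Pick 4: M3 covers 1 new topics (training).
Greedy uses 4 members.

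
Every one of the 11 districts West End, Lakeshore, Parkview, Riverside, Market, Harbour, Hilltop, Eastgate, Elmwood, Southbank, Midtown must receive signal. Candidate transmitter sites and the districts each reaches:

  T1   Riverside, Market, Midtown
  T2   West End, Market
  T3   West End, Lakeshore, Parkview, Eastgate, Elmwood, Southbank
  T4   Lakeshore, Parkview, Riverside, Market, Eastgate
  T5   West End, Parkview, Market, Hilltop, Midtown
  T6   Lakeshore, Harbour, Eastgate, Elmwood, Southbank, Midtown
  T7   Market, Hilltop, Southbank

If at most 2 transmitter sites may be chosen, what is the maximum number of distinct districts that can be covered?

Choosing T5, T6 covers {West End, Lakeshore, Parkview, Market, Harbour, Hilltop, Eastgate, Elmwood, Southbank, Midtown} — 10 districts.
No choice of 2 transmitter sites does better; here Riverside is left uncovered.

10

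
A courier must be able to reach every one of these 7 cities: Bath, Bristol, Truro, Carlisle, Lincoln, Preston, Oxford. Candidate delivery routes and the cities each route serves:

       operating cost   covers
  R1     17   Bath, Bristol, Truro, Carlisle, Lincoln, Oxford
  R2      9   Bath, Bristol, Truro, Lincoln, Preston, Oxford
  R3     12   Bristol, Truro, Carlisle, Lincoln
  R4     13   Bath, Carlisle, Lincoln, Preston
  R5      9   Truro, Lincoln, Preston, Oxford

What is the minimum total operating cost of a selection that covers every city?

R2, R3 cover every city at operating cost 9 + 12 = 21.
Any cover uses at least 2 routes; among all covering selections none totals below 21.

21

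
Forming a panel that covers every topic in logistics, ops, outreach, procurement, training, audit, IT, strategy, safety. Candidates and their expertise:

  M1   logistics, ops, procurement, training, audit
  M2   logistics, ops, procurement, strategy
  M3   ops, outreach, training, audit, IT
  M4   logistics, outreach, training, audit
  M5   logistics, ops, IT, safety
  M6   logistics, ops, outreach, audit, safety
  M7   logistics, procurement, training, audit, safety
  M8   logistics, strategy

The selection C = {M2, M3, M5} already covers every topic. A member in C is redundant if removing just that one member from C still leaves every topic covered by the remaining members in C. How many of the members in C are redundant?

Drop M2: procurement, strategy uncovered — not redundant.
Drop M3: outreach, training, audit uncovered — not redundant.
Drop M5: safety uncovered — not redundant.
None of the members in C is redundant.

0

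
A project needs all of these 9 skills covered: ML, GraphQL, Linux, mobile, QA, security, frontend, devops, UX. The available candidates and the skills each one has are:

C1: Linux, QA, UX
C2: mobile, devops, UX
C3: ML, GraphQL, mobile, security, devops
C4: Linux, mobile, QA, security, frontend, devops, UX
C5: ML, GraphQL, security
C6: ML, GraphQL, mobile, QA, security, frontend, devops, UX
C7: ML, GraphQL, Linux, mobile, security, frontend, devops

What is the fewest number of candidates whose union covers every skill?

C1, C6 together cover {ML, GraphQL, Linux, mobile, QA, security, frontend, devops, UX} — every skill.
No single candidate contains all 9 skills, so 2 is optimal.

2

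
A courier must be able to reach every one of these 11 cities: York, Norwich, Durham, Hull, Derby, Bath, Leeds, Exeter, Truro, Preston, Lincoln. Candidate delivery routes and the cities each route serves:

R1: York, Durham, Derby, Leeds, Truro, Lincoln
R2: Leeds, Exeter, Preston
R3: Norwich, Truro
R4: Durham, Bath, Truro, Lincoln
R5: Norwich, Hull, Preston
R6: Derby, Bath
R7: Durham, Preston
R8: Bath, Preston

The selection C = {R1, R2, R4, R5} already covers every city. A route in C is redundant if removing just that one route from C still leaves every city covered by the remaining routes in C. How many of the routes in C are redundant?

Drop R1: York, Derby uncovered — not redundant.
Drop R2: Exeter uncovered — not redundant.
Drop R4: Bath uncovered — not redundant.
Drop R5: Norwich, Hull uncovered — not redundant.
None of the routes in C is redundant.

0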